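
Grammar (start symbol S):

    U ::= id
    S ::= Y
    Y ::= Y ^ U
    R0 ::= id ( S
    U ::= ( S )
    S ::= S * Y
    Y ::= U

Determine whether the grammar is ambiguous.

Only S, Y, U are reachable from S; ignoring the rest: This is a standard precedence ladder (S over Y over U), with each level left-recursive on its own operator ('*' at S, '^' at Y). That structure is LR(1), hence unambiguous.

Unambiguous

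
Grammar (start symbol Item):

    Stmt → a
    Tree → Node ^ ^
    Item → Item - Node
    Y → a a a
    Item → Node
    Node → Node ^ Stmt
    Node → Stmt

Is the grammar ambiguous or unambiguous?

(Y, Tree are unreachable from Item, so their rules don't affect L(Item).) The grammar is stratified — Item handles '-' (left-recursive), Node handles '^', Stmt atoms. Each operator has a fixed associativity and precedence level, so every string has one parse.

Unambiguous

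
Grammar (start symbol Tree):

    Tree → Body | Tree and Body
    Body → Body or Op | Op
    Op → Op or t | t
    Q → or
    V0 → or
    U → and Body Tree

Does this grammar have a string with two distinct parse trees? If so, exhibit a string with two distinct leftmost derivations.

Ambiguous

Witness: t or t

Derivation 1: Tree ⇒ Body ⇒ Body or Op ⇒ Op or Op ⇒ t or Op ⇒ t or t
Derivation 2: Tree ⇒ Body ⇒ Op ⇒ Op or t ⇒ t or t

Two distinct leftmost derivations for the same string.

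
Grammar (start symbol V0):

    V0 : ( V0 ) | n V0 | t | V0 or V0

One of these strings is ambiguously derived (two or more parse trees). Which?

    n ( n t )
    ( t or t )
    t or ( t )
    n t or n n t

n t or n n t

n ( n t ): 1 tree
( t or t ): 1 tree
t or ( t ): 1 tree
n t or n n t: 2 trees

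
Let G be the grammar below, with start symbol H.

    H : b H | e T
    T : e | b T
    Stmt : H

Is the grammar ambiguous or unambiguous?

Only H, T are reachable from H; ignoring the rest: The reachable rules are right-linear with at most one rule per (nonterminal, next-terminal) pair. Each input token forces the next rule, so parsing is deterministic.

Unambiguous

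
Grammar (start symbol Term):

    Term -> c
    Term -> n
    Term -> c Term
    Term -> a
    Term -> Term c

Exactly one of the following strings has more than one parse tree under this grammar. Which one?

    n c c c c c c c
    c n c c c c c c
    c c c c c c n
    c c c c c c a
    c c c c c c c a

c n c c c c c c

n c c c c c c c: 1 tree
c n c c c c c c: 7 trees
c c c c c c n: 1 tree
c c c c c c a: 1 tree
c c c c c c c a: 1 tree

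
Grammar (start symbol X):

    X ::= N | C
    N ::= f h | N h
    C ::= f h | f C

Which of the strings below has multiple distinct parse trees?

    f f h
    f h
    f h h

f h

f f h: 1 tree
f h: 2 trees
f h h: 1 tree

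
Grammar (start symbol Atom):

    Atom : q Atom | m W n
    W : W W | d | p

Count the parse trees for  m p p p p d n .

Parse trees for m p p p p d n (showing first 6 of 14):
  [Atom m [W [W p] [W [W p] [W [W p] [W [W p] [W d]]]]] n]
  [Atom m [W [W p] [W [W p] [W [W [W p] [W p]] [W d]]]] n]
  [Atom m [W [W p] [W [W [W p] [W p]] [W [W p] [W d]]]] n]
  [Atom m [W [W p] [W [W [W p] [W [W p] [W p]]] [W d]]] n]
  [Atom m [W [W p] [W [W [W [W p] [W p]] [W p]] [W d]]] n]
  [Atom m [W [W [W p] [W p]] [W [W p] [W [W p] [W d]]]] n]

14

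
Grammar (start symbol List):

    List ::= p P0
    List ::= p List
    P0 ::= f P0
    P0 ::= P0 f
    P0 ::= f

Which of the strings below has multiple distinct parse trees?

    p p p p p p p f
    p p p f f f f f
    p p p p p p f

p p p f f f f f

p p p p p p p f: 1 tree
p p p f f f f f: 16 trees
p p p p p p f: 1 tree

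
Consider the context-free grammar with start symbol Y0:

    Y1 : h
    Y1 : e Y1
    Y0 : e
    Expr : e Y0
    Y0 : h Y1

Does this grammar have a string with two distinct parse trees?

(Expr is unreachable from Y0, so its rules don't affect L(Y0).) The reachable rules are right-linear with at most one rule per (nonterminal, next-terminal) pair. Each input token forces the next rule, so parsing is deterministic.

Unambiguous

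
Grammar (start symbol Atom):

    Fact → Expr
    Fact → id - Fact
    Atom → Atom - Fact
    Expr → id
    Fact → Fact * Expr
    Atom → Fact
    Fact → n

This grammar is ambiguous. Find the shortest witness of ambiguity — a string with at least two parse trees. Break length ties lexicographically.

id - id

length 1: no string has ≥2 trees
length 3: id - id has 2 parse trees

Two derivations of id - id:
  Atom ⇒ Atom - Fact ⇒ Fact - Fact ⇒ Expr - Fact ⇒ id - Fact ⇒ id - Expr ⇒ id - id
  Atom ⇒ Fact ⇒ id - Fact ⇒ id - Expr ⇒ id - id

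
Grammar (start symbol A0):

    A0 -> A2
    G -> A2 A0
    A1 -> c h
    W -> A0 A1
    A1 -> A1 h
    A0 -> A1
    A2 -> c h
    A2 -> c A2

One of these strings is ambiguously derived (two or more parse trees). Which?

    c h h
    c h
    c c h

c h

c h h: 1 tree
c h: 2 trees
c c h: 1 tree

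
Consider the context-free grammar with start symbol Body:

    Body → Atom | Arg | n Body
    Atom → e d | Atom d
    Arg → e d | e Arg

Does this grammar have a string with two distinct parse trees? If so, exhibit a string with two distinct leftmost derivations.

Ambiguous

Witness: e d

Derivation 1: Body ⇒ Atom ⇒ e d
Derivation 2: Body ⇒ Arg ⇒ e d

Two distinct leftmost derivations for the same string.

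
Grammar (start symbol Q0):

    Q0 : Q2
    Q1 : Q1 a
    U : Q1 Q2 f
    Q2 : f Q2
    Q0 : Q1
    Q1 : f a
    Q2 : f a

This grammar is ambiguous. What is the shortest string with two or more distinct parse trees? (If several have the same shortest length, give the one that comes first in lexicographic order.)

length 2: f a has 2 parse trees

Two derivations of f a:
  Q0 ⇒ Q2 ⇒ f a
  Q0 ⇒ Q1 ⇒ f a

f a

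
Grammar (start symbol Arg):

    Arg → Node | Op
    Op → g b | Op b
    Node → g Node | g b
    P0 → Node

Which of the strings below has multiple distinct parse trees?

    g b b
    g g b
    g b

g b

g b b: 1 tree
g g b: 1 tree
g b: 2 trees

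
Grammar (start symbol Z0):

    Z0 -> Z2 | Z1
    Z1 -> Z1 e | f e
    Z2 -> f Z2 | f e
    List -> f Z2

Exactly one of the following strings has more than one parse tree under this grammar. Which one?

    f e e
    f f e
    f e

f e

f e e: 1 tree
f f e: 1 tree
f e: 2 trees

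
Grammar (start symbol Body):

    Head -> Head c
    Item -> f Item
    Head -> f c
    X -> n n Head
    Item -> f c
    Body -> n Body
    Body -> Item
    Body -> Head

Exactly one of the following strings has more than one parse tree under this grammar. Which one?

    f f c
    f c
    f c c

f f c: 1 tree
f c: 2 trees
f c c: 1 tree

f c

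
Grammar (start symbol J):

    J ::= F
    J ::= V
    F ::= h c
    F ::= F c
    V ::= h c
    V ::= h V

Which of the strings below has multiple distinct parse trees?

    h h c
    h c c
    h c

h h c: 1 tree
h c c: 1 tree
h c: 2 trees

h c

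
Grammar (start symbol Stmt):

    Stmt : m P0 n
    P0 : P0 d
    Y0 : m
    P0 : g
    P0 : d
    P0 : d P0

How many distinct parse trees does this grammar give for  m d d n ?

Parse trees for m d d n:
  [Stmt m [P0 [P0 d] d] n]
  [Stmt m [P0 d [P0 d]] n]

2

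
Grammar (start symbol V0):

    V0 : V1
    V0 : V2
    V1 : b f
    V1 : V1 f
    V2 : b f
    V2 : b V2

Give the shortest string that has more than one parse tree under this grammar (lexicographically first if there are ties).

length 2: b f has 2 parse trees

Two derivations of b f:
  V0 ⇒ V1 ⇒ b f
  V0 ⇒ V2 ⇒ b f

b f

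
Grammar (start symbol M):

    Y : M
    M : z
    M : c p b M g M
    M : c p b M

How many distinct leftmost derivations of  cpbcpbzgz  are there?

Parse trees for cpbcpbzgz:
  [M c p b [M c p b [M z]] g [M z]]
  [M c p b [M c p b [M z] g [M z]]]

2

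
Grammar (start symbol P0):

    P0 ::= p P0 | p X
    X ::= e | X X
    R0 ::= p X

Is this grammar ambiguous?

Witness: p e e e

Derivation 1: P0 ⇒ p X ⇒ p X X ⇒ p e X ⇒ p e X X ⇒ p e e X ⇒ p e e e
Derivation 2: P0 ⇒ p X ⇒ p X X ⇒ p X X X ⇒ p e X X ⇒ p e e X ⇒ p e e e

Two distinct leftmost derivations for the same string.

Ambiguous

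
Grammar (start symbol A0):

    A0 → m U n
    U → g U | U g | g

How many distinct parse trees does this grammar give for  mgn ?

Parse trees for mgn:
  [A0 m [U g] n]

1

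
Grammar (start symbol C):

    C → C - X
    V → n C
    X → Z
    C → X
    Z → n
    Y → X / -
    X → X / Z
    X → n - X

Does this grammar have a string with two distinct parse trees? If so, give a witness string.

Ambiguous

Witness: n - n

Derivation 1: C ⇒ C - X ⇒ X - X ⇒ Z - X ⇒ n - X ⇒ n - Z ⇒ n - n
Derivation 2: C ⇒ X ⇒ n - X ⇒ n - Z ⇒ n - n

Two distinct leftmost derivations for the same string.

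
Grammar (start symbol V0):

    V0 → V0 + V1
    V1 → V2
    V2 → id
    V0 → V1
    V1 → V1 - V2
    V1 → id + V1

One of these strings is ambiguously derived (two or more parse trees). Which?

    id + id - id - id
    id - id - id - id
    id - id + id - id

id + id - id - id

id + id - id - id: 4 trees
id - id - id - id: 1 tree
id - id + id - id: 1 tree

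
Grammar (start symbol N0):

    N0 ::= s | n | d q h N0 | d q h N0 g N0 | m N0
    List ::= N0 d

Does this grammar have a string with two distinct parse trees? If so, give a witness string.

Ambiguous

Witness: d q h d q h n g n

Derivation 1: N0 ⇒ d q h N0 ⇒ d q h d q h N0 g N0 ⇒ d q h d q h n g N0 ⇒ d q h d q h n g n
Derivation 2: N0 ⇒ d q h N0 g N0 ⇒ d q h d q h N0 g N0 ⇒ d q h d q h n g N0 ⇒ d q h d q h n g n

Two distinct leftmost derivations for the same string.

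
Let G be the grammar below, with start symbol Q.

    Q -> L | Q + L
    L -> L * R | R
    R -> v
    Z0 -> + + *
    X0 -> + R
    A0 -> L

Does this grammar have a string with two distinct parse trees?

(Z0, X0, A0 are unreachable from Q, so their rules don't affect L(Q).) This is a standard precedence ladder (Q over L over R), with each level left-recursive on its own operator ('+' at Q, '*' at L). That structure is LR(1), hence unambiguous.

Unambiguous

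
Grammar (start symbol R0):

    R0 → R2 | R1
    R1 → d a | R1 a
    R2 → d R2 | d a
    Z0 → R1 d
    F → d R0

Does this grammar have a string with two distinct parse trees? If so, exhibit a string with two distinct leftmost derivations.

Ambiguous

Witness: d a

Derivation 1: R0 ⇒ R2 ⇒ d a
Derivation 2: R0 ⇒ R1 ⇒ d a

Two distinct leftmost derivations for the same string.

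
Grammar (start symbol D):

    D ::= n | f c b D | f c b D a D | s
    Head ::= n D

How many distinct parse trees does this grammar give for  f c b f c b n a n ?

Parse trees for f c b f c b n a n:
  [D f c b [D f c b [D n] a [D n]]]
  [D f c b [D f c b [D n]] a [D n]]

2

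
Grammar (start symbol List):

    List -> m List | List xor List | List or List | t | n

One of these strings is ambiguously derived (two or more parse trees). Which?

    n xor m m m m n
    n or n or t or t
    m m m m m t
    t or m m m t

n or n or t or t

n xor m m m m n: 1 tree
n or n or t or t: 5 trees
m m m m m t: 1 tree
t or m m m t: 1 tree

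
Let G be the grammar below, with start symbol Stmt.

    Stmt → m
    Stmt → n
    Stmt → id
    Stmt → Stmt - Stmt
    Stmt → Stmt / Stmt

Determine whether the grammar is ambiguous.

Ambiguous

Witness: id - id - id

Derivation 1: Stmt ⇒ Stmt - Stmt ⇒ id - Stmt ⇒ id - Stmt - Stmt ⇒ id - id - Stmt ⇒ id - id - id
Derivation 2: Stmt ⇒ Stmt - Stmt ⇒ Stmt - Stmt - Stmt ⇒ id - Stmt - Stmt ⇒ id - id - Stmt ⇒ id - id - id

Two distinct leftmost derivations for the same string.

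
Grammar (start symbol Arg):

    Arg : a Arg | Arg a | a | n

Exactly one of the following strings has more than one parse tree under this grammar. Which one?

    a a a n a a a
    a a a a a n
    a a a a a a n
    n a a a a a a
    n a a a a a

a a a n a a a: 20 trees
a a a a a n: 1 tree
a a a a a a n: 1 tree
n a a a a a a: 1 tree
n a a a a a: 1 tree

a a a n a a a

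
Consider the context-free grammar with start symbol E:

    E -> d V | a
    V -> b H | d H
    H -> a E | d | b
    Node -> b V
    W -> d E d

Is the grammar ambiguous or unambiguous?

(Node, W are unreachable from E, so their rules don't affect L(E).) The reachable rules are right-linear with at most one rule per (nonterminal, next-terminal) pair. Each input token forces the next rule, so parsing is deterministic.

Unambiguous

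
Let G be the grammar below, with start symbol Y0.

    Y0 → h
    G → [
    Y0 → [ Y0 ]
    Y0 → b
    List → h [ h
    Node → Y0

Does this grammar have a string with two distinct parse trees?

Unambiguous

(Node, G, List are unreachable from Y0, so their rules don't affect L(Y0).) Each string is a nest of matched brackets around a single atom. An opening bracket forces the recursive rule; an atom forces the base rule.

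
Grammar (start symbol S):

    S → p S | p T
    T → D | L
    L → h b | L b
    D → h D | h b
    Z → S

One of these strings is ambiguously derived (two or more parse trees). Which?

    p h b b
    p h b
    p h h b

p h b

p h b b: 1 tree
p h b: 2 trees
p h h b: 1 tree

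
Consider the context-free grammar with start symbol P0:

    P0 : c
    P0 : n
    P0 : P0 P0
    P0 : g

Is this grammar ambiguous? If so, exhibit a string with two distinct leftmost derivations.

Ambiguous

Witness: c c c

Derivation 1: P0 ⇒ P0 P0 ⇒ c P0 ⇒ c P0 P0 ⇒ c c P0 ⇒ c c c
Derivation 2: P0 ⇒ P0 P0 ⇒ P0 P0 P0 ⇒ c P0 P0 ⇒ c c P0 ⇒ c c c

Two distinct leftmost derivations for the same string.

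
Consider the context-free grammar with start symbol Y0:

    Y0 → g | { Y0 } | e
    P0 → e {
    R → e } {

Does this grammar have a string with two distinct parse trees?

Only Y0 is reachable from Y0; ignoring the rest: Each string is a nest of matched brackets around a single atom. An opening bracket forces the recursive rule; an atom forces the base rule.

Unambiguous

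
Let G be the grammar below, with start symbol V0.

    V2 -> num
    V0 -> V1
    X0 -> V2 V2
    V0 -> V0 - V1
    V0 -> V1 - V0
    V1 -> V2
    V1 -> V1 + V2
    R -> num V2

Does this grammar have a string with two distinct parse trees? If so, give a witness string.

Witness: num - num

Derivation 1: V0 ⇒ V0 - V1 ⇒ V1 - V1 ⇒ V2 - V1 ⇒ num - V1 ⇒ num - V2 ⇒ num - num
Derivation 2: V0 ⇒ V1 - V0 ⇒ V2 - V0 ⇒ num - V0 ⇒ num - V1 ⇒ num - V2 ⇒ num - num

Two distinct leftmost derivations for the same string.

Ambiguous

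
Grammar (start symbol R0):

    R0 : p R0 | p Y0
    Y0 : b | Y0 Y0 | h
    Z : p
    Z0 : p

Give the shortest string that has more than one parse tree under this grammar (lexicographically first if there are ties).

p b b b

length 2: no string has ≥2 trees
length 3: no string has ≥2 trees
length 4: p b b b has 2 parse trees

Two derivations of p b b b:
  R0 ⇒ p Y0 ⇒ p Y0 Y0 ⇒ p b Y0 ⇒ p b Y0 Y0 ⇒ p b b Y0 ⇒ p b b b
  R0 ⇒ p Y0 ⇒ p Y0 Y0 ⇒ p Y0 Y0 Y0 ⇒ p b Y0 Y0 ⇒ p b b Y0 ⇒ p b b b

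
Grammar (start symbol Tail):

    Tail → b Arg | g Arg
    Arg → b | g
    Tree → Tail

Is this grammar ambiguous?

Only Tail, Arg are reachable from Tail; ignoring the rest: Each reachable nonterminal has at most one production per leading terminal, and all productions are right-linear; the derivation is determined token-by-token.

Unambiguous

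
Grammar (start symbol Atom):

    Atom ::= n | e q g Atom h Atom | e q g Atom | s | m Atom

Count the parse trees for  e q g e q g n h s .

Parse trees for e q g e q g n h s:
  [Atom e q g [Atom e q g [Atom n]] h [Atom s]]
  [Atom e q g [Atom e q g [Atom n] h [Atom s]]]

2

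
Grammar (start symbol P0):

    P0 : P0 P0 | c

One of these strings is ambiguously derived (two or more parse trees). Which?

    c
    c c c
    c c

c: 1 tree
c c c: 2 trees
c c: 1 tree

c c c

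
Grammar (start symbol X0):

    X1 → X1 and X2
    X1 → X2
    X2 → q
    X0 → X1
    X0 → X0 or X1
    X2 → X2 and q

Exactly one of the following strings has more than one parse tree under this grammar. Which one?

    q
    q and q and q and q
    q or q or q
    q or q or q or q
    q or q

q: 1 tree
q and q and q and q: 8 trees
q or q or q: 1 tree
q or q or q or q: 1 tree
q or q: 1 tree

q and q and q and q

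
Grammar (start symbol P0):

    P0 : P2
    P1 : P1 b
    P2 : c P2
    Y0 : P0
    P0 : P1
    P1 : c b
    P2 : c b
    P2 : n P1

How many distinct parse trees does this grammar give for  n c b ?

Parse trees for n c b:
  [P0 [P2 n [P1 c b]]]

1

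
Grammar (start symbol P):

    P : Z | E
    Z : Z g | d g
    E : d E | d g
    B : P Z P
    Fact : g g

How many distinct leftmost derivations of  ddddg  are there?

Parse trees for ddddg:
  [P [E d [E d [E d [E d g]]]]]

1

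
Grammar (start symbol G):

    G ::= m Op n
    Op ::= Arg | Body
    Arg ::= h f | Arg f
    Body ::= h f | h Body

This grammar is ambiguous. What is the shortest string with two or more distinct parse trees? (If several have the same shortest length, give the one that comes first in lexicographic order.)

length 4: m h f n has 2 parse trees

Two derivations of m h f n:
  G ⇒ m Op n ⇒ m Arg n ⇒ m h f n
  G ⇒ m Op n ⇒ m Body n ⇒ m h f n

m h f n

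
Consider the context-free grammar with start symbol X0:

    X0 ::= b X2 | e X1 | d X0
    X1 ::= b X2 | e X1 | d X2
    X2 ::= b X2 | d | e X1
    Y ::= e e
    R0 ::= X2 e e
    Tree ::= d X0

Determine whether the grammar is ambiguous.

Only X0, X1, X2 are reachable from X0; ignoring the rest: Each reachable nonterminal has at most one production per leading terminal, and all productions are right-linear; the derivation is determined token-by-token.

Unambiguous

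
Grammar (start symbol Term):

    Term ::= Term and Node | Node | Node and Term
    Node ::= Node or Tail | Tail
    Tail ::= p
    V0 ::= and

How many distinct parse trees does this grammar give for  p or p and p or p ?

Parse trees for p or p and p or p:
  [Term [Term [Node [Node [Tail p]] or [Tail p]]] and [Node [Node [Tail p]] or [Tail p]]]
  [Term [Node [Node [Tail p]] or [Tail p]] and [Term [Node [Node [Tail p]] or [Tail p]]]]

2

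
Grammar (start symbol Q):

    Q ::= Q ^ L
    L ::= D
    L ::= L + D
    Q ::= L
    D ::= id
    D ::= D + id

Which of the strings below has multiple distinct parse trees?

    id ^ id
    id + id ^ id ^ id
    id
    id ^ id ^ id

id ^ id: 1 tree
id + id ^ id ^ id: 2 trees
id: 1 tree
id ^ id ^ id: 1 tree

id + id ^ id ^ id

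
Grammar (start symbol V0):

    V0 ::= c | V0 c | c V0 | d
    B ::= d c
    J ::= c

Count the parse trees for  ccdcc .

Parse trees for ccdcc:
  [V0 [V0 [V0 c [V0 c [V0 d]]] c] c]
  [V0 [V0 c [V0 [V0 c [V0 d]] c]] c]
  [V0 [V0 c [V0 c [V0 [V0 d] c]]] c]
  [V0 c [V0 [V0 [V0 c [V0 d]] c] c]]
  [V0 c [V0 [V0 c [V0 [V0 d] c]] c]]
  [V0 c [V0 c [V0 [V0 [V0 d] c] c]]]

6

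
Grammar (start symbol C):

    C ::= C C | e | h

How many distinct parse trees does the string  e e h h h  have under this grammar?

14

Parse trees for e e h h h (showing first 6 of 14):
  [C [C e] [C [C e] [C [C h] [C [C h] [C h]]]]]
  [C [C e] [C [C e] [C [C [C h] [C h]] [C h]]]]
  [C [C e] [C [C [C e] [C h]] [C [C h] [C h]]]]
  [C [C e] [C [C [C e] [C [C h] [C h]]] [C h]]]
  [C [C e] [C [C [C [C e] [C h]] [C h]] [C h]]]
  [C [C [C e] [C e]] [C [C h] [C [C h] [C h]]]]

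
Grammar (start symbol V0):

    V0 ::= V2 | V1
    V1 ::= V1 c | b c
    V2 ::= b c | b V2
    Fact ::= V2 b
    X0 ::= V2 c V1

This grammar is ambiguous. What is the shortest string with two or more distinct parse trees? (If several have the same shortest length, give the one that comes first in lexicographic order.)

length 2: b c has 2 parse trees

Two derivations of b c:
  V0 ⇒ V2 ⇒ b c
  V0 ⇒ V1 ⇒ b c

b c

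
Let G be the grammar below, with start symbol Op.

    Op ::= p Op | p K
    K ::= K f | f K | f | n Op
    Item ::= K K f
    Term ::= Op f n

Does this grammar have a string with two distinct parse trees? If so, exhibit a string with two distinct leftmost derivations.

Witness: p f f

Derivation 1: Op ⇒ p K ⇒ p K f ⇒ p f f
Derivation 2: Op ⇒ p K ⇒ p f K ⇒ p f f

Two distinct leftmost derivations for the same string.

Ambiguous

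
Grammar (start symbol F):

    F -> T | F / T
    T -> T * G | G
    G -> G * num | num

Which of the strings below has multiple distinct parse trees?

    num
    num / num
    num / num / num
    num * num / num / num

num * num / num / num

num: 1 tree
num / num: 1 tree
num / num / num: 1 tree
num * num / num / num: 2 trees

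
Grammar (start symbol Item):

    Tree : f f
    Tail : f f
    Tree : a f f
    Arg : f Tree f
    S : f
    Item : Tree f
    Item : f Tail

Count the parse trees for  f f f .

Parse trees for f f f:
  [Item [Tree f f] f]
  [Item f [Tail f f]]

2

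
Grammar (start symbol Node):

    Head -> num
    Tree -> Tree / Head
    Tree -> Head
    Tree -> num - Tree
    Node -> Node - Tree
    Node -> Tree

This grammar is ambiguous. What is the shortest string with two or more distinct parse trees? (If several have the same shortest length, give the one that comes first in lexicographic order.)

num - num

length 1: no string has ≥2 trees
length 3: num - num has 2 parse trees

Two derivations of num - num:
  Node ⇒ Node - Tree ⇒ Tree - Tree ⇒ Head - Tree ⇒ num - Tree ⇒ num - Head ⇒ num - num
  Node ⇒ Tree ⇒ num - Tree ⇒ num - Head ⇒ num - num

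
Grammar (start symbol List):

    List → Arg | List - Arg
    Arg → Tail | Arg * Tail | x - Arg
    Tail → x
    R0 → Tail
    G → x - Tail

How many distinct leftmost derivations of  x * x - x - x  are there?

2

Parse trees for x * x - x - x:
  [List [List [Arg [Arg [Tail x]] * [Tail x]]] - [Arg x - [Arg [Tail x]]]]
  [List [List [List [Arg [Arg [Tail x]] * [Tail x]]] - [Arg [Tail x]]] - [Arg [Tail x]]]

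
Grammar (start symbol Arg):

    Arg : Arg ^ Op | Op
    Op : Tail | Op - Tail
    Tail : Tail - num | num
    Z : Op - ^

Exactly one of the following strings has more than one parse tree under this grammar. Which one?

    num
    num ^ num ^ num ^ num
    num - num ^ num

num - num ^ num

num: 1 tree
num ^ num ^ num ^ num: 1 tree
num - num ^ num: 2 trees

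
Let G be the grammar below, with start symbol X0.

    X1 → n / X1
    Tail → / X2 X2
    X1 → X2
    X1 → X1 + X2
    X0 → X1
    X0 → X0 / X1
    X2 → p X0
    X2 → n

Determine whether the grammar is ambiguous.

Witness: n / n

Derivation 1: X0 ⇒ X1 ⇒ n / X1 ⇒ n / X2 ⇒ n / n
Derivation 2: X0 ⇒ X0 / X1 ⇒ X1 / X1 ⇒ X2 / X1 ⇒ n / X1 ⇒ n / X2 ⇒ n / n

Two distinct leftmost derivations for the same string.

Ambiguous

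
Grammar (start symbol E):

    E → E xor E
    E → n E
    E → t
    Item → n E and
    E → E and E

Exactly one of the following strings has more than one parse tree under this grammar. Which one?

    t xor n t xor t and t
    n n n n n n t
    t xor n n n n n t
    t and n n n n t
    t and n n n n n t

t xor n t xor t and t

t xor n t xor t and t: 9 trees
n n n n n n t: 1 tree
t xor n n n n n t: 1 tree
t and n n n n t: 1 tree
t and n n n n n t: 1 tree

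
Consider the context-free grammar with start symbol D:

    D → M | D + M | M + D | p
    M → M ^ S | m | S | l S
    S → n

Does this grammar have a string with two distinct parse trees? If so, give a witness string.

Ambiguous

Witness: m + m

Derivation 1: D ⇒ D + M ⇒ M + M ⇒ m + M ⇒ m + m
Derivation 2: D ⇒ M + D ⇒ m + D ⇒ m + M ⇒ m + m

Two distinct leftmost derivations for the same string.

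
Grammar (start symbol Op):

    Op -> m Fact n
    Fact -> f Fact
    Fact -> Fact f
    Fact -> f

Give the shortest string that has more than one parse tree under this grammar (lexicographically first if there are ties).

m f f n

length 3: no string has ≥2 trees
length 4: m f f n has 2 parse trees

Two derivations of m f f n:
  Op ⇒ m Fact n ⇒ m f Fact n ⇒ m f f n
  Op ⇒ m Fact n ⇒ m Fact f n ⇒ m f f n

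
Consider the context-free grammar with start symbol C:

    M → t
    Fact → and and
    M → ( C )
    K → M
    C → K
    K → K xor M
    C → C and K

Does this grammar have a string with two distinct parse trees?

Unambiguous

(Fact is unreachable from C, so its rules don't affect L(C).) C → C and K | K  ;  K → K xor M | M  — a left-associative chain with M at the bottom. Each string factors uniquely by precedence.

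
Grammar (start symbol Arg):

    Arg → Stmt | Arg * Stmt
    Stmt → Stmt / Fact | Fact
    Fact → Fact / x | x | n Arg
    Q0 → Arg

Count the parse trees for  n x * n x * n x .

5

Parse trees for n x * n x * n x:
  [Arg [Stmt [Fact n [Arg [Arg [Stmt [Fact x]]] * [Stmt [Fact n [Arg [Arg [Stmt [Fact x]]] * [Stmt [Fact n [Arg [Stmt [Fact x]]]]]]]]]]]]
  [Arg [Stmt [Fact n [Arg [Arg [Arg [Stmt [Fact x]]] * [Stmt [Fact n [Arg [Stmt [Fact x]]]]]] * [Stmt [Fact n [Arg [Stmt [Fact x]]]]]]]]]
  [Arg [Arg [Stmt [Fact n [Arg [Stmt [Fact x]]]]]] * [Stmt [Fact n [Arg [Arg [Stmt [Fact x]]] * [Stmt [Fact n [Arg [Stmt [Fact x]]]]]]]]]
  [Arg [Arg [Stmt [Fact n [Arg [Arg [Stmt [Fact x]]] * [Stmt [Fact n [Arg [Stmt [Fact x]]]]]]]]] * [Stmt [Fact n [Arg [Stmt [Fact x]]]]]]
  [Arg [Arg [Arg [Stmt [Fact n [Arg [Stmt [Fact x]]]]]] * [Stmt [Fact n [Arg [Stmt [Fact x]]]]]] * [Stmt [Fact n [Arg [Stmt [Fact x]]]]]]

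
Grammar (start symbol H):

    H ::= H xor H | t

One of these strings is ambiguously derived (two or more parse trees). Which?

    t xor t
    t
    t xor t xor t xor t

t xor t xor t xor t

t xor t: 1 tree
t: 1 tree
t xor t xor t xor t: 5 trees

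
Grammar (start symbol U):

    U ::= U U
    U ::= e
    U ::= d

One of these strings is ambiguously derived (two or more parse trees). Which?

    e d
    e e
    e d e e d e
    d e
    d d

e d e e d e

e d: 1 tree
e e: 1 tree
e d e e d e: 42 trees
d e: 1 tree
d d: 1 tree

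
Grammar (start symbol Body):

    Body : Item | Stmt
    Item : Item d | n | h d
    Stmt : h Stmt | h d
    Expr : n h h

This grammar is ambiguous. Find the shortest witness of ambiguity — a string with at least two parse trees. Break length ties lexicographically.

h d

length 1: no string has ≥2 trees
length 2: h d has 2 parse trees

Two derivations of h d:
  Body ⇒ Item ⇒ h d
  Body ⇒ Stmt ⇒ h d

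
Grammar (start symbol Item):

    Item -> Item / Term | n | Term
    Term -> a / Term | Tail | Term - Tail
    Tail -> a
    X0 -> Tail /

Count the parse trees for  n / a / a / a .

Parse trees for n / a / a / a:
  [Item [Item n] / [Term a / [Term a / [Term [Tail a]]]]]
  [Item [Item [Item n] / [Term [Tail a]]] / [Term a / [Term [Tail a]]]]
  [Item [Item [Item n] / [Term a / [Term [Tail a]]]] / [Term [Tail a]]]
  [Item [Item [Item [Item n] / [Term [Tail a]]] / [Term [Tail a]]] / [Term [Tail a]]]

4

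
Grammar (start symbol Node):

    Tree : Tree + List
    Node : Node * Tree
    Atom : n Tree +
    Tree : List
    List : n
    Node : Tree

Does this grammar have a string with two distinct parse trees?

Unambiguous

Only Node, Tree, List are reachable from Node; ignoring the rest: The grammar is stratified — Node handles '*' (left-recursive), Tree handles '+', List atoms. Each operator has a fixed associativity and precedence level, so every string has one parse.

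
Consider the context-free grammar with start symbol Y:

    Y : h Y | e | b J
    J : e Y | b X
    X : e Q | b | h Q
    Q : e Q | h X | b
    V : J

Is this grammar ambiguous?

(V is unreachable from Y, so its rules don't affect L(Y).) The reachable rules are right-linear with at most one rule per (nonterminal, next-terminal) pair. Each input token forces the next rule, so parsing is deterministic.

Unambiguous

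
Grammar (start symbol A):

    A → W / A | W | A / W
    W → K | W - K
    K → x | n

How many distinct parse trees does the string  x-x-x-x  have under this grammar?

1

Parse trees for x-x-x-x:
  [A [W [W [W [W [K x]] - [K x]] - [K x]] - [K x]]]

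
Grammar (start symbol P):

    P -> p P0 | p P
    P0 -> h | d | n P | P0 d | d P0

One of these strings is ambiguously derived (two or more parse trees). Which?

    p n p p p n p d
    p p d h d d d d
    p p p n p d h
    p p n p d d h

p n p p p n p d: 1 tree
p p d h d d d d: 5 trees
p p p n p d h: 1 tree
p p n p d d h: 1 tree

p p d h d d d d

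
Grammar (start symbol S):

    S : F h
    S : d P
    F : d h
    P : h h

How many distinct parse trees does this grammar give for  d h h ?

Parse trees for d h h:
  [S [F d h] h]
  [S d [P h h]]

2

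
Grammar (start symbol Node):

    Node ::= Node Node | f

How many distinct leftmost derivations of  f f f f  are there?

Parse trees for f f f f:
  [Node [Node f] [Node [Node f] [Node [Node f] [Node f]]]]
  [Node [Node f] [Node [Node [Node f] [Node f]] [Node f]]]
  [Node [Node [Node f] [Node f]] [Node [Node f] [Node f]]]
  [Node [Node [Node f] [Node [Node f] [Node f]]] [Node f]]
  [Node [Node [Node [Node f] [Node f]] [Node f]] [Node f]]

5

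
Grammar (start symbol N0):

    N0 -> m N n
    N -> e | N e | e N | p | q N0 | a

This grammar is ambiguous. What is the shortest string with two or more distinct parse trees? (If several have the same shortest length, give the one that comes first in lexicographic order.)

length 3: no string has ≥2 trees
length 4: m e e n has 2 parse trees

Two derivations of m e e n:
  N0 ⇒ m N n ⇒ m N e n ⇒ m e e n
  N0 ⇒ m N n ⇒ m e N n ⇒ m e e n

m e e n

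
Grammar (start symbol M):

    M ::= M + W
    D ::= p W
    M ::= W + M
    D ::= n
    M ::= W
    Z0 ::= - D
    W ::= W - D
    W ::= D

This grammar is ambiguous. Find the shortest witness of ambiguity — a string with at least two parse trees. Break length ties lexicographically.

n + n

length 1: no string has ≥2 trees
length 2: no string has ≥2 trees
length 3: n + n has 2 parse trees

Two derivations of n + n:
  M ⇒ M + W ⇒ W + W ⇒ D + W ⇒ n + W ⇒ n + D ⇒ n + n
  M ⇒ W + M ⇒ D + M ⇒ n + M ⇒ n + W ⇒ n + D ⇒ n + n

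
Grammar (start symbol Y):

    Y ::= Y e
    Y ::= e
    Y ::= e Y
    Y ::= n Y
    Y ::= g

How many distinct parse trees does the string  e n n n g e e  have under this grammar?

Parse trees for e n n n g e e (showing first 6 of 15):
  [Y [Y [Y e [Y n [Y n [Y n [Y g]]]]] e] e]
  [Y [Y e [Y [Y n [Y n [Y n [Y g]]]] e]] e]
  [Y [Y e [Y n [Y [Y n [Y n [Y g]]] e]]] e]
  [Y [Y e [Y n [Y n [Y [Y n [Y g]] e]]]] e]
  [Y [Y e [Y n [Y n [Y n [Y [Y g] e]]]]] e]
  [Y e [Y [Y [Y n [Y n [Y n [Y g]]]] e] e]]

15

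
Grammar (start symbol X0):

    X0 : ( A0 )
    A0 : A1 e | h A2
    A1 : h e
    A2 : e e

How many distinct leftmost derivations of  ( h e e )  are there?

2

Parse trees for ( h e e ):
  [X0 ( [A0 [A1 h e] e] )]
  [X0 ( [A0 h [A2 e e]] )]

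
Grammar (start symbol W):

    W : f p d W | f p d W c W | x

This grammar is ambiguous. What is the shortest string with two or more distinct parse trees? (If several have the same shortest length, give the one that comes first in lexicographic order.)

length 1: no string has ≥2 trees
length 4: no string has ≥2 trees
length 6: no string has ≥2 trees
length 7: no string has ≥2 trees
length 9: f p d f p d x c x has 2 parse trees

Two derivations of f p d f p d x c x:
  W ⇒ f p d W ⇒ f p d f p d W c W ⇒ f p d f p d x c W ⇒ f p d f p d x c x
  W ⇒ f p d W c W ⇒ f p d f p d W c W ⇒ f p d f p d x c W ⇒ f p d f p d x c x

f p d f p d x c x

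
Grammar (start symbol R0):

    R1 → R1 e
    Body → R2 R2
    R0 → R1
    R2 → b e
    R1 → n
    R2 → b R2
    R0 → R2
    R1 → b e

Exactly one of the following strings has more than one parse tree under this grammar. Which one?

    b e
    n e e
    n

b e: 2 trees
n e e: 1 tree
n: 1 tree

b e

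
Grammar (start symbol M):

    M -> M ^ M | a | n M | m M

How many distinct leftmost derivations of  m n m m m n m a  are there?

1

Parse trees for m n m m m n m a:
  [M m [M n [M m [M m [M m [M n [M m [M a]]]]]]]]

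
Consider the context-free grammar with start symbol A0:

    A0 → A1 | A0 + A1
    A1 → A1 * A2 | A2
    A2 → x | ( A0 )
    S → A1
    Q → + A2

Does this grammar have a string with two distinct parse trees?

Unambiguous

(S, Q are unreachable from A0, so their rules don't affect L(A0).) This is a standard precedence ladder (A0 over A1 over A2), with each level left-recursive on its own operator ('+' at A0, '*' at A1). That structure is LR(1), hence unambiguous.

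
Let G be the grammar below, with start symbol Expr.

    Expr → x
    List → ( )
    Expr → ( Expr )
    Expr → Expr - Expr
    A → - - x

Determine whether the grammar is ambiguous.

Ambiguous

Witness: x - x - x

Derivation 1: Expr ⇒ Expr - Expr ⇒ x - Expr ⇒ x - Expr - Expr ⇒ x - x - Expr ⇒ x - x - x
Derivation 2: Expr ⇒ Expr - Expr ⇒ Expr - Expr - Expr ⇒ x - Expr - Expr ⇒ x - x - Expr ⇒ x - x - x

Two distinct leftmost derivations for the same string.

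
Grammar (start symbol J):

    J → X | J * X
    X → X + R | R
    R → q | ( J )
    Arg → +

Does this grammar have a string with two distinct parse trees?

Unambiguous

Only J, X, R are reachable from J; ignoring the rest: This is a standard precedence ladder (J over X over R), with each level left-recursive on its own operator ('*' at J, '+' at X). That structure is LR(1), hence unambiguous.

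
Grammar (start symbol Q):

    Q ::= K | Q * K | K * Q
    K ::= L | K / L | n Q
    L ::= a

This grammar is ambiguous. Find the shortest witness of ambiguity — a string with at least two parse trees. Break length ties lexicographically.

a * a

length 1: no string has ≥2 trees
length 2: no string has ≥2 trees
length 3: a * a has 2 parse trees

Two derivations of a * a:
  Q ⇒ Q * K ⇒ K * K ⇒ L * K ⇒ a * K ⇒ a * L ⇒ a * a
  Q ⇒ K * Q ⇒ L * Q ⇒ a * Q ⇒ a * K ⇒ a * L ⇒ a * a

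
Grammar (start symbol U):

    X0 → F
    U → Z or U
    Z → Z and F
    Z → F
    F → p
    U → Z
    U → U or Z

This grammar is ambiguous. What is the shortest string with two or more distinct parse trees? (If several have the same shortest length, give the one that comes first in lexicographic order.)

length 1: no string has ≥2 trees
length 3: p or p has 2 parse trees

Two derivations of p or p:
  U ⇒ Z or U ⇒ F or U ⇒ p or U ⇒ p or Z ⇒ p or F ⇒ p or p
  U ⇒ U or Z ⇒ Z or Z ⇒ F or Z ⇒ p or Z ⇒ p or F ⇒ p or p

p or p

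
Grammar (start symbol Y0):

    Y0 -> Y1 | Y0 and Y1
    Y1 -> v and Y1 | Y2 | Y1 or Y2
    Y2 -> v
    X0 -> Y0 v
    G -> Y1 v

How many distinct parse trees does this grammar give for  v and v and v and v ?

Parse trees for v and v and v and v:
  [Y0 [Y1 v and [Y1 v and [Y1 v and [Y1 [Y2 v]]]]]]
  [Y0 [Y0 [Y1 [Y2 v]]] and [Y1 v and [Y1 v and [Y1 [Y2 v]]]]]
  [Y0 [Y0 [Y1 v and [Y1 [Y2 v]]]] and [Y1 v and [Y1 [Y2 v]]]]
  [Y0 [Y0 [Y0 [Y1 [Y2 v]]] and [Y1 [Y2 v]]] and [Y1 v and [Y1 [Y2 v]]]]
  [Y0 [Y0 [Y1 v and [Y1 v and [Y1 [Y2 v]]]]] and [Y1 [Y2 v]]]
  [Y0 [Y0 [Y0 [Y1 [Y2 v]]] and [Y1 v and [Y1 [Y2 v]]]] and [Y1 [Y2 v]]]
  [Y0 [Y0 [Y0 [Y1 v and [Y1 [Y2 v]]]] and [Y1 [Y2 v]]] and [Y1 [Y2 v]]]
  [Y0 [Y0 [Y0 [Y0 [Y1 [Y2 v]]] and [Y1 [Y2 v]]] and [Y1 [Y2 v]]] and [Y1 [Y2 v]]]

8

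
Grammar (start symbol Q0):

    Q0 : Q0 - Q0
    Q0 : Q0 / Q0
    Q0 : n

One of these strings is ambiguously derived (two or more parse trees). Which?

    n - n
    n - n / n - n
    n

n - n: 1 tree
n - n / n - n: 5 trees
n: 1 tree

n - n / n - n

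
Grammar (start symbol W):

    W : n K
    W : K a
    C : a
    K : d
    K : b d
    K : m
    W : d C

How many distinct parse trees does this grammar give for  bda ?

1

Parse trees for bda:
  [W [K b d] a]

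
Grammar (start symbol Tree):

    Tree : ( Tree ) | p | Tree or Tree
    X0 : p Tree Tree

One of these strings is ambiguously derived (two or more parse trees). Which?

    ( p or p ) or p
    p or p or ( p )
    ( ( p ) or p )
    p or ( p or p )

p or p or ( p )

( p or p ) or p: 1 tree
p or p or ( p ): 2 trees
( ( p ) or p ): 1 tree
p or ( p or p ): 1 tree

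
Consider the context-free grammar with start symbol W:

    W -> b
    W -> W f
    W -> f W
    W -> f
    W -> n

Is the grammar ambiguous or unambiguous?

Witness: f f

Derivation 1: W ⇒ W f ⇒ f f
Derivation 2: W ⇒ f W ⇒ f f

Two distinct leftmost derivations for the same string.

Ambiguous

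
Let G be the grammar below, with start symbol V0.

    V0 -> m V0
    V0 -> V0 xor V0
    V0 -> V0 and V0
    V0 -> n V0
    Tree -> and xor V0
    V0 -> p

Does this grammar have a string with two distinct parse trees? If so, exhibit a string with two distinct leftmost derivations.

Witness: m p and p

Derivation 1: V0 ⇒ m V0 ⇒ m V0 and V0 ⇒ m p and V0 ⇒ m p and p
Derivation 2: V0 ⇒ V0 and V0 ⇒ m V0 and V0 ⇒ m p and V0 ⇒ m p and p

Two distinct leftmost derivations for the same string.

Ambiguous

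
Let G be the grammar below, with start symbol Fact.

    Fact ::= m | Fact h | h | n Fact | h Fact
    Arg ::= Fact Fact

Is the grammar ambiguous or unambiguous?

Witness: h h

Derivation 1: Fact ⇒ Fact h ⇒ h h
Derivation 2: Fact ⇒ h Fact ⇒ h h

Two distinct leftmost derivations for the same string.

Ambiguous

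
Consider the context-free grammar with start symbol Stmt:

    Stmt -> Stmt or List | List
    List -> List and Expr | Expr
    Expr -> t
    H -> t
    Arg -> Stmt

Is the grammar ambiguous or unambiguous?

Only Stmt, List, Expr are reachable from Stmt; ignoring the rest: Stmt → Stmt or List | List  ;  List → List and Expr | Expr  — a left-associative chain with Expr at the bottom. Each string factors uniquely by precedence.

Unambiguous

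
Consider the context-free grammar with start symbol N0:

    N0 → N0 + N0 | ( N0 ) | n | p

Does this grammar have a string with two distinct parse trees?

Witness: n + n + n

Derivation 1: N0 ⇒ N0 + N0 ⇒ N0 + N0 + N0 ⇒ n + N0 + N0 ⇒ n + n + N0 ⇒ n + n + n
Derivation 2: N0 ⇒ N0 + N0 ⇒ n + N0 ⇒ n + N0 + N0 ⇒ n + n + N0 ⇒ n + n + n

Two distinct leftmost derivations for the same string.

Ambiguous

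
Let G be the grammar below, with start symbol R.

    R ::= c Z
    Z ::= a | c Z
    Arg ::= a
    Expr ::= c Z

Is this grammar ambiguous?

Unambiguous

(Arg, Expr are unreachable from R, so their rules don't affect L(R).) The reachable rules are right-linear with at most one rule per (nonterminal, next-terminal) pair. Each input token forces the next rule, so parsing is deterministic.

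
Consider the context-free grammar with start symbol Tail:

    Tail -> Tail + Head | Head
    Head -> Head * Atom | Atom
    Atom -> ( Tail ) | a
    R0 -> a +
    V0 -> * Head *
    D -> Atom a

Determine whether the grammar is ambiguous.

(R0, V0, D are unreachable from Tail, so their rules don't affect L(Tail).) Tail → Tail + Head | Head  ;  Head → Head * Atom | Atom  — a left-associative chain with Atom at the bottom. Each string factors uniquely by precedence.

Unambiguous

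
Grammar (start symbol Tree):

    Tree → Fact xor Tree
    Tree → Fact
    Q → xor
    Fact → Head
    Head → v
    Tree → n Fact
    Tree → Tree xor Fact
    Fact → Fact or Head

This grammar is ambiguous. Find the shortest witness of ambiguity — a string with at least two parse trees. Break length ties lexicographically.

length 1: no string has ≥2 trees
length 2: no string has ≥2 trees
length 3: v xor v has 2 parse trees

Two derivations of v xor v:
  Tree ⇒ Fact xor Tree ⇒ Head xor Tree ⇒ v xor Tree ⇒ v xor Fact ⇒ v xor Head ⇒ v xor v
  Tree ⇒ Tree xor Fact ⇒ Fact xor Fact ⇒ Head xor Fact ⇒ v xor Fact ⇒ v xor Head ⇒ v xor v

v xor v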